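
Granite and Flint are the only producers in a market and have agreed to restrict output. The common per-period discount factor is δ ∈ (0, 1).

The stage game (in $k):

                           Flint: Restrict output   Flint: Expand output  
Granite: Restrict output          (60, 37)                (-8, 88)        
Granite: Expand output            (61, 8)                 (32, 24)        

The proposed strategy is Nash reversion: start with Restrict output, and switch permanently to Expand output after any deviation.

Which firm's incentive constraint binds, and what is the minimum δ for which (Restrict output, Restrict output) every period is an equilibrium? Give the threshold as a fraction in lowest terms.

Flint; δ ≥ 51/64

Granite's threshold: (61−60)/(61−32) = 1/29.
Flint's threshold: (88−37)/(88−24) = 51/64.
1/29 < 51/64, so Flint binds and δ* = 51/64.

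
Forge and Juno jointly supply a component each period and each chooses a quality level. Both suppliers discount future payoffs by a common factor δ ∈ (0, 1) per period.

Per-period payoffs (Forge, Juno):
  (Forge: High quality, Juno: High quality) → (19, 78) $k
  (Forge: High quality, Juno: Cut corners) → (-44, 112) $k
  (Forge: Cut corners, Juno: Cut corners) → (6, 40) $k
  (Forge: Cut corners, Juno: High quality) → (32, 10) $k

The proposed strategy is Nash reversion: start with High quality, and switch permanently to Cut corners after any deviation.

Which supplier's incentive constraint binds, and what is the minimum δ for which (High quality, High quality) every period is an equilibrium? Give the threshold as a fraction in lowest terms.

Forge's threshold: (32−19)/(32−6) = 1/2.
Juno's threshold: (112−78)/(112−40) = 17/36.
1/2 > 17/36, so Forge binds and δ* = 1/2.

Forge; δ ≥ 1/2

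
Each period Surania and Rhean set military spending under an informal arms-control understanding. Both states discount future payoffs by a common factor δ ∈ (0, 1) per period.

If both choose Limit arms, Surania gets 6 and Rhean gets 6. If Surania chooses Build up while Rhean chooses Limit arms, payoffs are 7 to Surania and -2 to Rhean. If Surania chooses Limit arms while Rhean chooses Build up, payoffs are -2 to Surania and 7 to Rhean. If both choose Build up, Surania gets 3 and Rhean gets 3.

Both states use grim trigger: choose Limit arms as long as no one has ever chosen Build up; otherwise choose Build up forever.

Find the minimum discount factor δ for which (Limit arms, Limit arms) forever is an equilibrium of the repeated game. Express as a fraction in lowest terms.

Under grim trigger the critical discount factor is (T−C)/(T−P) with T = 7, C = 6, P = 3.
δ* = (7−6)/(7−3) = 1/4.

1/4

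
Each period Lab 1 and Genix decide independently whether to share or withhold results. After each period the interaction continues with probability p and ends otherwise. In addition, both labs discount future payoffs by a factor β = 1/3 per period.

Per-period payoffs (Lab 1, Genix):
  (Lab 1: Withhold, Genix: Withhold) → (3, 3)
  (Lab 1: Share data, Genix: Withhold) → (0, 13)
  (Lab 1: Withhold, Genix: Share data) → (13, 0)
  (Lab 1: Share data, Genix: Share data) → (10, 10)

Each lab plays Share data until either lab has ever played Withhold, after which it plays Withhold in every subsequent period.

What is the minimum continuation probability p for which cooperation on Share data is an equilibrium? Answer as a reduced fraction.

With continuation probability p and discount β, the effective per-period discount factor is βp.
Grim-trigger IC: βp ≥ (13−10)/(13−3) = 3/10.
So p ≥ (3/10)/(1/3) = 9/10.

9/10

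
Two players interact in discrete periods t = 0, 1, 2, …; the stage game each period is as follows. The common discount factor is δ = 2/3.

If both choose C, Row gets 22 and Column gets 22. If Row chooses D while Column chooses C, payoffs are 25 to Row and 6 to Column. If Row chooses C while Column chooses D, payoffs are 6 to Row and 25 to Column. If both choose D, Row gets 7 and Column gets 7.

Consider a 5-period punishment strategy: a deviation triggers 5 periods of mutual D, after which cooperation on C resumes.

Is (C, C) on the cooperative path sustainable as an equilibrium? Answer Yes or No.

Yes

Comparing payoff streams over the 6 periods until play realigns: cooperate → 22(1+δ+…+δ^5); deviate → 25 + 7(δ+…+δ^5).
Cooperation is sustained iff (22−7)(δ+…+δ^5) ≥ 25−22.
δ+…+δ^5 = 2/3·(1−(2/3)^5)/(1−2/3) = 1.7366, and (25−22)/(22−7) = 0.2000.
1.7366 ≥ 0.2000, so cooperation is sustainable.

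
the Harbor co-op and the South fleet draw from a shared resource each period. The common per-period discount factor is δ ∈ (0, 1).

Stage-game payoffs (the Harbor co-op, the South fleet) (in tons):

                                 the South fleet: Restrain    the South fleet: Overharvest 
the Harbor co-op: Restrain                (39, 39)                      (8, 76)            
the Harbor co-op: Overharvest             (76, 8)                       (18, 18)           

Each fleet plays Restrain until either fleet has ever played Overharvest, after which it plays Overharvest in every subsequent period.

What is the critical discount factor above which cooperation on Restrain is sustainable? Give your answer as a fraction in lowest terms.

37/58

39/(1−δ) ≥ 76 + 18δ/(1−δ)
39 ≥ 76 − 58δ
δ ≥ 37/58.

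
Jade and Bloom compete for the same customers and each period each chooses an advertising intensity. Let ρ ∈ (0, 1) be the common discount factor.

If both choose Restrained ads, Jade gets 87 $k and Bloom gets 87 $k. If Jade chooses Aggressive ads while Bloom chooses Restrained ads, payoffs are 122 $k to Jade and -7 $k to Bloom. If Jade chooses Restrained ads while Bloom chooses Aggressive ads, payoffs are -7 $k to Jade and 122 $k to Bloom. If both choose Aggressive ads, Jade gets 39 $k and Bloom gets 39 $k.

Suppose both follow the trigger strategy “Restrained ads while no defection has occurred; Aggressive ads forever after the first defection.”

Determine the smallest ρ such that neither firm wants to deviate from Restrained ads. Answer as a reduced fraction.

87/(1−ρ) ≥ 122 + 39ρ/(1−ρ)
87 ≥ 122 − 83ρ
ρ ≥ 35/83.

35/83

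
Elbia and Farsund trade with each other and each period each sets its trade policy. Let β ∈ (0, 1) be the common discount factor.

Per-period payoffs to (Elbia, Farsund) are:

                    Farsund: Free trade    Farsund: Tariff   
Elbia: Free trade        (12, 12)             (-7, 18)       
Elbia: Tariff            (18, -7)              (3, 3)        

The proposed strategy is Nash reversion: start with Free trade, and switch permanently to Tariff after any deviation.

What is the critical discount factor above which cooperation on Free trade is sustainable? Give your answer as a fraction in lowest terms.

2/5

Cooperation forever yields 12 each period: 12/(1−β).
Deviating yields 18 once, then 3 forever: 18 + 3β/(1−β).
No profitable deviation requires 12/(1−β) ≥ 18 + 3β/(1−β).
Multiplying by (1−β): 12 ≥ 18(1−β) + 3β = 18 − 15β.
So 15β ≥ 6, i.e. β ≥ 6/15 = 2/5.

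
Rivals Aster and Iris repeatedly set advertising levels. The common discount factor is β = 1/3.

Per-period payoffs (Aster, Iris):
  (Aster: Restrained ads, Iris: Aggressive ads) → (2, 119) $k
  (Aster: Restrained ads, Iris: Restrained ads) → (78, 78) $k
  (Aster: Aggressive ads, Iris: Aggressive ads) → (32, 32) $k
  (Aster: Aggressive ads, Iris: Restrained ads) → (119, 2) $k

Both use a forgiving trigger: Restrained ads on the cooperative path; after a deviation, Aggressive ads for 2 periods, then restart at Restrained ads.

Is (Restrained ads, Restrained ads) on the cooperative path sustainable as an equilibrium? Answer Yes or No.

Comparing payoff streams over the 3 periods until play realigns: cooperate → 78(1+β+…+β^2); deviate → 119 + 32(β+…+β^2).
Cooperation is sustained iff (78−32)(β+…+β^2) ≥ 119−78.
β+…+β^2 = 1/3·(1−(1/3)^2)/(1−1/3) = 0.4444, and (119−78)/(78−32) = 0.8913.
0.4444 < 0.8913, so cooperation is not sustainable.

No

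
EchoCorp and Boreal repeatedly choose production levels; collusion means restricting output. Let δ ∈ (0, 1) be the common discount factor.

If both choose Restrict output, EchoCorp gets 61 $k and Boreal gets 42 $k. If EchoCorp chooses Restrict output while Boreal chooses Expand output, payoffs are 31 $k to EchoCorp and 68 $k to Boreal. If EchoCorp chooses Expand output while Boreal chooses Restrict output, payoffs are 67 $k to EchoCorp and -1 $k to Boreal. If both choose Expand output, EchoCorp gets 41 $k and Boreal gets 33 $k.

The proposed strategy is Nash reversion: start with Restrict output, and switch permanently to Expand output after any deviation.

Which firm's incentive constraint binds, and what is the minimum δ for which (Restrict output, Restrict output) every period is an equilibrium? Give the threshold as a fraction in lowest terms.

Boreal; δ ≥ 26/35

EchoCorp: cooperation gives 61 each period; deviation gives 67 once then 41 forever.
  61/(1−δ) ≥ 67 + 41δ/(1−δ) ⇒ δ ≥ 6/26 = 3/13.
Boreal: cooperation gives 42 each period; deviation gives 68 once then 33 forever.
  δ ≥ 26/35.
Both must hold, so the binding constraint is Boreal's: δ ≥ 26/35.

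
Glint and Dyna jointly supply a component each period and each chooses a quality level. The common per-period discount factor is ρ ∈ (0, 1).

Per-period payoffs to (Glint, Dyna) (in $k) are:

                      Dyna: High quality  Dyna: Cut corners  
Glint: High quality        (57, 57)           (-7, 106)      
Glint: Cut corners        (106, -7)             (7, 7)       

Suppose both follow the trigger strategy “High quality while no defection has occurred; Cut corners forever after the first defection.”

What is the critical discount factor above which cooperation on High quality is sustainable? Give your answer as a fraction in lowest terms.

49/99

Under grim trigger the critical discount factor is (T−C)/(T−P) with T = 106, C = 57, P = 7.
ρ* = (106−57)/(106−7) = 49/99.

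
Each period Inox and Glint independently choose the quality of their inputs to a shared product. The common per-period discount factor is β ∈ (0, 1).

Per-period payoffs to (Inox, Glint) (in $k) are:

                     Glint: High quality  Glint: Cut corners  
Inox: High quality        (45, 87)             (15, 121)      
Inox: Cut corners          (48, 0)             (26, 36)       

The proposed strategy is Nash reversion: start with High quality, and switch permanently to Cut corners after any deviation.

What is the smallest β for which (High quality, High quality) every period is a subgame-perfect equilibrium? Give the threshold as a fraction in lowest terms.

2/5

For Inox: deviation gain 48−45 = 3, per-period punishment loss 45−26 = 19. IC gives β ≥ 3/22.
For Glint: gain 34, loss 51 per period, so β ≥ 34/85 = 2/5.
The tighter constraint is Glint's, so cooperation needs β ≥ 2/5.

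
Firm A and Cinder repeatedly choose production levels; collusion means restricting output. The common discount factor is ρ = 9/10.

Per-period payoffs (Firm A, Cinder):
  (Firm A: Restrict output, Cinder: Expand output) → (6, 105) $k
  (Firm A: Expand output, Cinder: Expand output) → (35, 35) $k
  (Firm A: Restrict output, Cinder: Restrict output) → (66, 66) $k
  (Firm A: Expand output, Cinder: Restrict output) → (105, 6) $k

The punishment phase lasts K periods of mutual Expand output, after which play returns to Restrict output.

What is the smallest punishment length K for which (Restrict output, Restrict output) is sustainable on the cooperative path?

No profitable deviation requires (66−35)(ρ+…+ρ^K) ≥ 105−66, i.e. ρ+…+ρ^K ≥ 39/31 ≈ 1.2581.
With ρ = 9/10, the partial sums are K=1: 0.9000, K=2: 1.7100.
K = 2 is the first length at which the sum reaches 1.2581.

2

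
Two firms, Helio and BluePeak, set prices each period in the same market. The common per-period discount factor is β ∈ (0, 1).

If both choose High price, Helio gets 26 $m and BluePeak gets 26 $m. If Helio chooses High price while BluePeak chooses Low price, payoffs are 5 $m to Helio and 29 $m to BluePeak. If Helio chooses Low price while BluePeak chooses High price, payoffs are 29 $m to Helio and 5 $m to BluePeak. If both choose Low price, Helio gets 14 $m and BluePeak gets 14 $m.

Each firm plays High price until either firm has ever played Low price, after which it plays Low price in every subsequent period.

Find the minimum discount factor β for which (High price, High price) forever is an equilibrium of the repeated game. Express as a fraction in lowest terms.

26/(1−β) ≥ 29 + 14β/(1−β)
26 ≥ 29 − 15β
β ≥ 3/15 = 1/5.

1/5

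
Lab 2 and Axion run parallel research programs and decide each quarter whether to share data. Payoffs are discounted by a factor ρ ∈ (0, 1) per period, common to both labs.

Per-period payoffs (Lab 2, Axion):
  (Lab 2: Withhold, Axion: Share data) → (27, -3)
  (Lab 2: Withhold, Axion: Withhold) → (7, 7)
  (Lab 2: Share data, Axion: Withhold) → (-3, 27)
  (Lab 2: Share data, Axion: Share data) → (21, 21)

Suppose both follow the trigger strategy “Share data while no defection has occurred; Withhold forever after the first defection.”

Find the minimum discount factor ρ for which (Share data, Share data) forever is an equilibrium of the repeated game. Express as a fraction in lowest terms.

One-period gain from deviating is 27 − 21 = 6. The loss is 21 − 7 = 14 in every subsequent period, with present value 14·ρ/(1−ρ).
Deviation is unprofitable when 14·ρ/(1−ρ) ≥ 6, i.e. ρ/(1−ρ) ≥ 3/7.
Equivalently ρ ≥ 6/(6+14) = 3/10.

3/10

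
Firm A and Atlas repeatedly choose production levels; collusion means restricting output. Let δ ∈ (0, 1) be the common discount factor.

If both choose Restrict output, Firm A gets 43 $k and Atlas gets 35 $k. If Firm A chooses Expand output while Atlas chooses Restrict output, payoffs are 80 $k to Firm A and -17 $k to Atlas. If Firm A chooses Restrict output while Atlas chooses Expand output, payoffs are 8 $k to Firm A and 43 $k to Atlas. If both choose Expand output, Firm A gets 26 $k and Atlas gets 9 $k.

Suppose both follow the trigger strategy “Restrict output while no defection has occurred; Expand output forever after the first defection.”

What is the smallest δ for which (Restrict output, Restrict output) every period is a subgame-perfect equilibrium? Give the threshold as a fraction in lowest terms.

For Firm A: deviation gain 80−43 = 37, per-period punishment loss 43−26 = 17. IC gives δ ≥ 37/54.
For Atlas: gain 8, loss 26 per period, so δ ≥ 8/34 = 4/17.
The tighter constraint is Firm A's, so cooperation needs δ ≥ 37/54.

37/54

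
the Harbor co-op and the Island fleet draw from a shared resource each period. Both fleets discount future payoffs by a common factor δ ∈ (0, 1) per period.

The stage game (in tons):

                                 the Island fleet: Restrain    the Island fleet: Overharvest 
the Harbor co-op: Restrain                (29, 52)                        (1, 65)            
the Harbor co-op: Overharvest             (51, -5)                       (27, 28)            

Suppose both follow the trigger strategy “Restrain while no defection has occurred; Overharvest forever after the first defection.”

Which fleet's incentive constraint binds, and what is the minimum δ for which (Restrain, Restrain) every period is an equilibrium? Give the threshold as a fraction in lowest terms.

the Harbor co-op; δ ≥ 11/12

the Harbor co-op's threshold: (51−29)/(51−27) = 11/12.
the Island fleet's threshold: (65−52)/(65−28) = 13/37.
11/12 > 13/37, so the Harbor co-op binds and δ* = 11/12.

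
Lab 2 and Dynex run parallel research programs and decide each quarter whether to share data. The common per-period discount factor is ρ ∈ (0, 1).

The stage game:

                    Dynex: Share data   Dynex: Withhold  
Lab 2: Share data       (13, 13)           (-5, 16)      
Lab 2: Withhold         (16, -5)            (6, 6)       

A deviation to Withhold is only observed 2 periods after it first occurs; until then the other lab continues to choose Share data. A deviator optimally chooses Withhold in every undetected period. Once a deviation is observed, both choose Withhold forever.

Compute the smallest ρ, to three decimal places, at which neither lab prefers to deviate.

0.548

Deviating for the 2 undetected periods gains 16−13 = 3 per period over cooperation, then loses 13−6 = 7 per period forever once punishment starts.
Gain: 3(1 + ρ + … + ρ^1); loss: 7·ρ^2/(1−ρ).
No profitable deviation ⇔ 3(1−ρ^2) ≤ 7·ρ^2, i.e. ρ^2 ≥ 3/(3+7) = 3/10.
Hence ρ ≥ (3/10)^(1/2) ≈ 0.548.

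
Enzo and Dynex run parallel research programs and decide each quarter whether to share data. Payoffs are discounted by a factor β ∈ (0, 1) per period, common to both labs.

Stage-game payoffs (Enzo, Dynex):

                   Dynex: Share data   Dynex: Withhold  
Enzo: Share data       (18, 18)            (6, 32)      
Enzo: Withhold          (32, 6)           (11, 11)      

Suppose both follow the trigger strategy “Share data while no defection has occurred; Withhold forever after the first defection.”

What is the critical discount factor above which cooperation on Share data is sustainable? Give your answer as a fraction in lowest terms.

2/3

One-period gain from deviating is 32 − 18 = 14. The loss is 18 − 11 = 7 in every subsequent period, with present value 7·β/(1−β).
Deviation is unprofitable when 7·β/(1−β) ≥ 14, i.e. β/(1−β) ≥ 2.
Equivalently β ≥ 14/(14+7) = 2/3.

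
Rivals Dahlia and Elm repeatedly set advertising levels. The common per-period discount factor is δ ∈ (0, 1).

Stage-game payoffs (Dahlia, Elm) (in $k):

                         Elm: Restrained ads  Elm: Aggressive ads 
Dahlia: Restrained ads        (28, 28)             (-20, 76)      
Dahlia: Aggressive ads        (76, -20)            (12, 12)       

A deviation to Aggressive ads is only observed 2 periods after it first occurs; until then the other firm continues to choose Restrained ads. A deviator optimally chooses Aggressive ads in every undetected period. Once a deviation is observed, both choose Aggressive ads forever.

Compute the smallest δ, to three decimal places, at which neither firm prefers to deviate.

0.866

Deviating for the 2 undetected periods gains 76−28 = 48 per period over cooperation, then loses 28−12 = 16 per period forever once punishment starts.
Gain: 48(1 + δ + … + δ^1); loss: 16·δ^2/(1−δ).
No profitable deviation ⇔ 48(1−δ^2) ≤ 16·δ^2, i.e. δ^2 ≥ 48/(48+16) = 3/4.
Hence δ ≥ (3/4)^(1/2) ≈ 0.866.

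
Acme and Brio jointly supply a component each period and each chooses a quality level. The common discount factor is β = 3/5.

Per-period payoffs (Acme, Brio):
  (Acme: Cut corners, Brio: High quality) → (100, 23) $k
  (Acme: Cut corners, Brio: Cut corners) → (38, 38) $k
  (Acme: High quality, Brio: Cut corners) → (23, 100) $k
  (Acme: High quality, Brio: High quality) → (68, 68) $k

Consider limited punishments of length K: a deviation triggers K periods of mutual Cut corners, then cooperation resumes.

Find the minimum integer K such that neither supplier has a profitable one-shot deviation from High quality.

IC: β(1−β^K)/(1−β) ≥ (100−68)/(68−38) = 16/15.
With β = 3/5: need 1 − β^K ≥ 16/15·(1−3/5)/(3/5), i.e. β^K ≤ 0.2889.
Since (3/5)^2 = 0.3600 and (3/5)^3 = 0.2160, the smallest such K is 3.

3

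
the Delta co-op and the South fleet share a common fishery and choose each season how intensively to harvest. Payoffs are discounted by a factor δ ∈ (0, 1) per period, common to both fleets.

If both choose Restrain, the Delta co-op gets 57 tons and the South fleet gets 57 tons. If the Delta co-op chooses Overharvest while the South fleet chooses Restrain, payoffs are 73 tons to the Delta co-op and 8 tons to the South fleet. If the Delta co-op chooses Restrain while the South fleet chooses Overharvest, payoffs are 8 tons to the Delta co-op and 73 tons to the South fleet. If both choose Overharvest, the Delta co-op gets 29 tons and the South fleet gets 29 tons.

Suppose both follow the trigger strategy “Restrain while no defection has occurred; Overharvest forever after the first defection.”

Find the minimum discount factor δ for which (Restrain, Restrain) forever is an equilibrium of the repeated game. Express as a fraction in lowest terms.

4/11

Cooperation forever yields 57 each period: 57/(1−δ).
Deviating yields 73 once, then 29 forever: 73 + 29δ/(1−δ).
No profitable deviation requires 57/(1−δ) ≥ 73 + 29δ/(1−δ).
Multiplying by (1−δ): 57 ≥ 73(1−δ) + 29δ = 73 − 44δ.
So 44δ ≥ 16, i.e. δ ≥ 16/44 = 4/11.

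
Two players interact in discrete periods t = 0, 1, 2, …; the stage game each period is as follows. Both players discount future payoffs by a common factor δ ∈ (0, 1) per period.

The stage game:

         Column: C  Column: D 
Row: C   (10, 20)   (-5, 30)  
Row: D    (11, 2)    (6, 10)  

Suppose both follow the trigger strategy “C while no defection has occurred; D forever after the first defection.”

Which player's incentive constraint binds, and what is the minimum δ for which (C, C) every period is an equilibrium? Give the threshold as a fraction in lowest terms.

Column; δ ≥ 1/2

Row's threshold: (11−10)/(11−6) = 1/5.
Column's threshold: (30−20)/(30−10) = 1/2.
1/5 < 1/2, so Column binds and δ* = 1/2.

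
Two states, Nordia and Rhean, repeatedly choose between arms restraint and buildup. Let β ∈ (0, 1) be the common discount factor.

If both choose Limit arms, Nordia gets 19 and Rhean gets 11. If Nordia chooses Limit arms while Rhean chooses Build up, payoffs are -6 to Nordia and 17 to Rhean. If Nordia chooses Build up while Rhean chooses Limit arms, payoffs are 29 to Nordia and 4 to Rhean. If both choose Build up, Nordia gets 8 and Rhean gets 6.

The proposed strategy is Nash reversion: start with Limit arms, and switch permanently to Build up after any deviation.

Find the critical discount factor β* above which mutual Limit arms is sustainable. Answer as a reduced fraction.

Nordia: cooperation gives 19 each period; deviation gives 29 once then 8 forever.
  19/(1−β) ≥ 29 + 8β/(1−β) ⇒ β ≥ 10/21.
Rhean: cooperation gives 11 each period; deviation gives 17 once then 6 forever.
  β ≥ 6/11.
Both must hold, so the binding constraint is Rhean's: β ≥ 6/11.

6/11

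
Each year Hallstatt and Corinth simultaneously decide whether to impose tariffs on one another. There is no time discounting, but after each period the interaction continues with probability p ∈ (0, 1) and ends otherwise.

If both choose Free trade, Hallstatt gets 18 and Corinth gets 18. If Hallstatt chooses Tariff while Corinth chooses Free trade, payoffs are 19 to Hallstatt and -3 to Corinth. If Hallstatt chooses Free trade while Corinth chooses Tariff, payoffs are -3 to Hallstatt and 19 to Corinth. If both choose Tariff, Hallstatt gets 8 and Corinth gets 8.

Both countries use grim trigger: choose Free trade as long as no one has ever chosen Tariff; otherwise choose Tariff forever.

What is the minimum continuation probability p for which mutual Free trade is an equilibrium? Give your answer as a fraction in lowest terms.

1/11

With no time discounting, the continuation probability p plays the role of the discount factor.
Grim-trigger IC: 18/(1−p) ≥ 19 + 8p/(1−p) ⇒ p ≥ (19−18)/(19−8) = 1/11.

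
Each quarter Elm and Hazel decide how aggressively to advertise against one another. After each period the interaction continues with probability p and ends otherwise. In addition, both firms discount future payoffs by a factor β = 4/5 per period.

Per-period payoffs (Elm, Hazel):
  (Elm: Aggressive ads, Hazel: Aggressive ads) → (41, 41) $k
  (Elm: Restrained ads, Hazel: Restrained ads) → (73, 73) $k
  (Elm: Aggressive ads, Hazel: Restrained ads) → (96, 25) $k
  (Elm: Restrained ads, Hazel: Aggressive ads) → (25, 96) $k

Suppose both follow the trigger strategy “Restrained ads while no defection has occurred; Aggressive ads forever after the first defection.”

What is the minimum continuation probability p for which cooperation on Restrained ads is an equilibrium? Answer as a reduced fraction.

23/44

Expected continuation weight on next period's payoff is β·p = 4/5·p, which plays the role of the discount factor.
Cooperation requires 4/5·p ≥ (96−73)/(96−41) = 23/55, hence p ≥ 23/44.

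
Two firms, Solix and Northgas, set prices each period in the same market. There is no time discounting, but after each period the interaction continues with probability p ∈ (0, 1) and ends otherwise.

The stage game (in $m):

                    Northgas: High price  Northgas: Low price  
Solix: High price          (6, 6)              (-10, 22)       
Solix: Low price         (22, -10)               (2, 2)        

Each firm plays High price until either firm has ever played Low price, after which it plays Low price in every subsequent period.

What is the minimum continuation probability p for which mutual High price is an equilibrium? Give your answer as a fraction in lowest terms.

4/5

With no time discounting, the continuation probability p plays the role of the discount factor.
Grim-trigger IC: 6/(1−p) ≥ 22 + 2p/(1−p) ⇒ p ≥ (22−6)/(22−2) = 4/5.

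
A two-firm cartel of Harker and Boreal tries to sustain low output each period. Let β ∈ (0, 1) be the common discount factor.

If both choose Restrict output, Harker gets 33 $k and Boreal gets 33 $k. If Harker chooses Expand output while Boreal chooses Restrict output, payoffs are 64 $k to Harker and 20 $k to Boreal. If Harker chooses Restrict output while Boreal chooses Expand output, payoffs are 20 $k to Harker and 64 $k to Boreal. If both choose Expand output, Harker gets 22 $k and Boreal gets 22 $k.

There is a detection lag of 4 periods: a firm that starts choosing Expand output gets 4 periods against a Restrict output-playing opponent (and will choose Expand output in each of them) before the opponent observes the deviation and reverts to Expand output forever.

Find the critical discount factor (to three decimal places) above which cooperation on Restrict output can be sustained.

A deviator earns 64 for 4 periods, then 22 forever; cooperating earns 33 forever. Multiplying the IC by (1−β):
33 ≥ 64(1−β^4) + 22β^4, so 42·β^4 ≥ 31 and β^4 ≥ 31/42.
β ≥ (31/42)^(1/4) ≈ 0.927.

0.927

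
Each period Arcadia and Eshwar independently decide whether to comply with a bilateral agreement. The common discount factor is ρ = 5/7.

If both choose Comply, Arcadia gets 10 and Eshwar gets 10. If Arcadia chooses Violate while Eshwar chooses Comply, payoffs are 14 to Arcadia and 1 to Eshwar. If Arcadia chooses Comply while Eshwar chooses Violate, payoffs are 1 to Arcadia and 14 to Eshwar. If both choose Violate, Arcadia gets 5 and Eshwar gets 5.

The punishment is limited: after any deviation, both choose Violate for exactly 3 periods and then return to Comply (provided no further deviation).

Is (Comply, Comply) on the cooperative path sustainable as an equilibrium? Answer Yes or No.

A one-shot deviation gives 14 now, then 5 for 3 periods, then back to 10.
Gain from deviating: (14−10) today; loss: (10−5) in each of the next 3 periods.
No-deviation condition: (10−5)(ρ+…+ρ^3) ≥ 14−10, i.e. ρ+…+ρ^3 ≥ 4/5.
At ρ = 5/7: ρ+…+ρ^3 = 1.5889 ≥ 0.8000.
So cooperation is sustainable.

Yes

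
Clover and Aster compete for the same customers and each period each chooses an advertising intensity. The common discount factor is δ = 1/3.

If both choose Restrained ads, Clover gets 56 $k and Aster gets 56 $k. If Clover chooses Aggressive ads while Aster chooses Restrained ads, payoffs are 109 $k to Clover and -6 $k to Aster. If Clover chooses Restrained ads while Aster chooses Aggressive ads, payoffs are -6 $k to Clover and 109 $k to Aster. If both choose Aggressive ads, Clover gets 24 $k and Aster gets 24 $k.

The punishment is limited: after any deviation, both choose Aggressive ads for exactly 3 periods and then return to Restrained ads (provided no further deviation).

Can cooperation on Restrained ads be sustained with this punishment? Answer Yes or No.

No

IC: δ+…+δ^3 ≥ (109−56)/(56−24) = 53/32.
At δ = 1/3: partial sum = 0.4815 < 1.6562. Cooperation not sustainable.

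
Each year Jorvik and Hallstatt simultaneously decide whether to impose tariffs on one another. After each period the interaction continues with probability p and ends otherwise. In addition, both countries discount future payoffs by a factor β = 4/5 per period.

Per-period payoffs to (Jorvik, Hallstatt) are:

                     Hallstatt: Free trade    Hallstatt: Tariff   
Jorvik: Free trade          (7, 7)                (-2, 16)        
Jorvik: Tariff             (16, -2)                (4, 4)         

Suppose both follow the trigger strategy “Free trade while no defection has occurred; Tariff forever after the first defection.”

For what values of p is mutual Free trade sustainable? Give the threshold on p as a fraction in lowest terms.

Expected continuation weight on next period's payoff is β·p = 4/5·p, which plays the role of the discount factor.
Cooperation requires 4/5·p ≥ (16−7)/(16−4) = 3/4, hence p ≥ 15/16.

15/16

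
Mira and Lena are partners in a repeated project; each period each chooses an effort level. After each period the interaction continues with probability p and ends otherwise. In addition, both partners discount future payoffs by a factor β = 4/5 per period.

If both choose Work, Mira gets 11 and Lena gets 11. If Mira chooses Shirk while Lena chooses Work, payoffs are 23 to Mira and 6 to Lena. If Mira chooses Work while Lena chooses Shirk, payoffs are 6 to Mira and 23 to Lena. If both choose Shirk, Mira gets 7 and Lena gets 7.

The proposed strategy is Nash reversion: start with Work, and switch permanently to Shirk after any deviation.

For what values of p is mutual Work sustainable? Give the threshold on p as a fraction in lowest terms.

15/16

Expected continuation weight on next period's payoff is β·p = 4/5·p, which plays the role of the discount factor.
Cooperation requires 4/5·p ≥ (23−11)/(23−7) = 3/4, hence p ≥ 15/16.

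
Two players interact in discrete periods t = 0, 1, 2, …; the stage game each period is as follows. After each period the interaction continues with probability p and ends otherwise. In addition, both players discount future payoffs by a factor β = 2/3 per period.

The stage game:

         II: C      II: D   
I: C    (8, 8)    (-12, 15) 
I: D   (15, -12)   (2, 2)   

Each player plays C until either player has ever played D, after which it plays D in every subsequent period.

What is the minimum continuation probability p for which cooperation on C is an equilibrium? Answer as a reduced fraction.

21/26

With continuation probability p and discount β, the effective per-period discount factor is βp.
Grim-trigger IC: βp ≥ (15−8)/(15−2) = 7/13.
So p ≥ (7/13)/(2/3) = 21/26.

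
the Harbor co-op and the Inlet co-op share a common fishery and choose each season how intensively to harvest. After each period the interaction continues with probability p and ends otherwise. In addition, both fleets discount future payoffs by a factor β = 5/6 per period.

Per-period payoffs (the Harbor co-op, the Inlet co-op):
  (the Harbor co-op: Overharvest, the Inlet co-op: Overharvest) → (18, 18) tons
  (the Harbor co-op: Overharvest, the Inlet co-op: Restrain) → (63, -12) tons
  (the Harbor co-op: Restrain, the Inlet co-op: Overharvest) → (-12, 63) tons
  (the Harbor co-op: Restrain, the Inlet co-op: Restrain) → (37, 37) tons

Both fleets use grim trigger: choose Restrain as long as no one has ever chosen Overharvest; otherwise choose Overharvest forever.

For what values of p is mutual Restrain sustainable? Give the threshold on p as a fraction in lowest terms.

52/75

With continuation probability p and discount β, the effective per-period discount factor is βp.
Grim-trigger IC: βp ≥ (63−37)/(63−18) = 26/45.
So p ≥ (26/45)/(5/6) = 52/75.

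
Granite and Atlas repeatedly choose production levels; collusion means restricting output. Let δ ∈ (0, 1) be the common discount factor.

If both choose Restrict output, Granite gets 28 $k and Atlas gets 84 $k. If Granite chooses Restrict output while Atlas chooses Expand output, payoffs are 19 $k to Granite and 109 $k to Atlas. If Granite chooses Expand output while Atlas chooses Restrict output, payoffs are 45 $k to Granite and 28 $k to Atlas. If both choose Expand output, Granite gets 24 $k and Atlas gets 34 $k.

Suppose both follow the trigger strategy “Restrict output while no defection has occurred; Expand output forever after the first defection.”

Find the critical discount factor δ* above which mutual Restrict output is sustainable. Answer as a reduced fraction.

Granite's threshold: (45−28)/(45−24) = 17/21.
Atlas's threshold: (109−84)/(109−34) = 1/3.
17/21 > 1/3, so Granite binds and δ* = 17/21.

17/21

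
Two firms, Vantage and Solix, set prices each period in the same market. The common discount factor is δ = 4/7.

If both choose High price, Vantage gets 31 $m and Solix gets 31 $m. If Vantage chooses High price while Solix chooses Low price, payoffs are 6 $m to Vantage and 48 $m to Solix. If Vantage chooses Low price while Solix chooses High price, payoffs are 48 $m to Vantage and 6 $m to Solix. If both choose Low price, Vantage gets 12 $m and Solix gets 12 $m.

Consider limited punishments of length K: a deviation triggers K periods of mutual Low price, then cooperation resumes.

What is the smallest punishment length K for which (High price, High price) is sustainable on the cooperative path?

2

No profitable deviation requires (31−12)(δ+…+δ^K) ≥ 48−31, i.e. δ+…+δ^K ≥ 17/19 ≈ 0.8947.
With δ = 4/7, the partial sums are K=1: 0.5714, K=2: 0.8980.
K = 2 is the first length at which the sum reaches 0.8947.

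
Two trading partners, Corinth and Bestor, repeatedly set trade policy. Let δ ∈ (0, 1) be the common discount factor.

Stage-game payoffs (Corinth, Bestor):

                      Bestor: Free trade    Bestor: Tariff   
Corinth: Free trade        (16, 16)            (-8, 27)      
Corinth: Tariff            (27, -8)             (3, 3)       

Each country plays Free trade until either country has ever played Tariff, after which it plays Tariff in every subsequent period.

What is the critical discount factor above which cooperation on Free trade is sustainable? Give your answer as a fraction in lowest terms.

11/24

Under grim trigger the critical discount factor is (T−C)/(T−P) with T = 27, C = 16, P = 3.
δ* = (27−16)/(27−3) = 11/24.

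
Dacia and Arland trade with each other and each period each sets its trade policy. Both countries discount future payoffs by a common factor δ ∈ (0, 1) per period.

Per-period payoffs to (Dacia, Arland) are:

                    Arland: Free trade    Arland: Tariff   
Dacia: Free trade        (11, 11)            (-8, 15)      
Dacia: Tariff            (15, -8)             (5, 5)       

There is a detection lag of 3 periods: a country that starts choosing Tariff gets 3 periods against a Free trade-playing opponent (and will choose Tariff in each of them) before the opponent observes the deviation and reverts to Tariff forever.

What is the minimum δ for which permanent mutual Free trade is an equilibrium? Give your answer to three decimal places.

0.737

A deviator earns 15 for 3 periods, then 5 forever; cooperating earns 11 forever. Multiplying the IC by (1−δ):
11 ≥ 15(1−δ^3) + 5δ^3, so 10·δ^3 ≥ 4 and δ^3 ≥ 2/5.
δ ≥ (2/5)^(1/3) ≈ 0.737.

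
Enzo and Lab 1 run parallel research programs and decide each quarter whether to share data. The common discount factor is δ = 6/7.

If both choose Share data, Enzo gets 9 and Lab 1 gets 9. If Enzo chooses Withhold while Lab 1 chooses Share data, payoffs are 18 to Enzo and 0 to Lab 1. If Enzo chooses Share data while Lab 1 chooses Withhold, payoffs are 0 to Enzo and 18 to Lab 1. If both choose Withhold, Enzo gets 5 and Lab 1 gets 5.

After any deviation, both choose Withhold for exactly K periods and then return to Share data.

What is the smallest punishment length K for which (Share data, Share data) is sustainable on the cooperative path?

Need Σ_{k=1}^{K} δ^k ≥ (18−9)/(9−5) = 2.2500 at δ = 6/7.
At K = 3 the sum is 2.2216 < 2.2500; at K = 4 it is 2.7613 ≥ 2.2500.
So the minimum punishment length is K = 4.

4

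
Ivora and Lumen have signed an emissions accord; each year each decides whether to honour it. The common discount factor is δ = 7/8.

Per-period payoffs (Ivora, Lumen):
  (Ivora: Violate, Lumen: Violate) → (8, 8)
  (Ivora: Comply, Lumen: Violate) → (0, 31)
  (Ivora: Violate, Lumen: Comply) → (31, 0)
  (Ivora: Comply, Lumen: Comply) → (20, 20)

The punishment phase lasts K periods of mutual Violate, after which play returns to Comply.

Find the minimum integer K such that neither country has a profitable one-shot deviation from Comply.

2

No profitable deviation requires (20−8)(δ+…+δ^K) ≥ 31−20, i.e. δ+…+δ^K ≥ 11/12 ≈ 0.9167.
With δ = 7/8, the partial sums are K=1: 0.8750, K=2: 1.6406.
K = 2 is the first length at which the sum reaches 0.9167.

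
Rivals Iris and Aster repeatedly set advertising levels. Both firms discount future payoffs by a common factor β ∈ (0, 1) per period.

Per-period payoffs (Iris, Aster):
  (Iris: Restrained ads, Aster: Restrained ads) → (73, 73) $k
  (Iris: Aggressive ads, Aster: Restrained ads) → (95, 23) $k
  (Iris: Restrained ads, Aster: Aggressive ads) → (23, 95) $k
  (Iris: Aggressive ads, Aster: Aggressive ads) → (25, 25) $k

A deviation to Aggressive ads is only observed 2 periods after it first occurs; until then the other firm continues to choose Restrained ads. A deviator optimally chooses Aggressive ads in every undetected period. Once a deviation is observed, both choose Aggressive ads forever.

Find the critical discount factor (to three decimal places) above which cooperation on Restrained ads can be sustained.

0.561

The best deviation is to choose Aggressive ads for all 2 undetected periods, earning 95 each, then 25 forever once detected.
Deviation value: 95(1−β^2)/(1−β) + 25β^2/(1−β); cooperation value: 73/(1−β).
IC: 73 ≥ 95(1−β^2) + 25β^2 = 95 − 70β^2.
So β^2 ≥ 22/70 = 11/35, giving β ≥ (11/35)^(1/2) ≈ 0.561.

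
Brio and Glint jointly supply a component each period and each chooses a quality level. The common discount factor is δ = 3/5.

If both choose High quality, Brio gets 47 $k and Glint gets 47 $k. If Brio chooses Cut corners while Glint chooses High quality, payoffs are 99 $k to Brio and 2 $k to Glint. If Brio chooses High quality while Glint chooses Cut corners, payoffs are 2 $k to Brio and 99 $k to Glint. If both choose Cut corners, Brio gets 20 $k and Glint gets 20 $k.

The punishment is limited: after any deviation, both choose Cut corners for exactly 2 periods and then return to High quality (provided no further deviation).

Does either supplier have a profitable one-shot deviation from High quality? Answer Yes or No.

A one-shot deviation gives 99 now, then 20 for 2 periods, then back to 47.
Gain from deviating: (99−47) today; loss: (47−20) in each of the next 2 periods.
No-deviation condition: (47−20)(δ+…+δ^2) ≥ 99−47, i.e. δ+…+δ^2 ≥ 52/27.
At δ = 3/5: δ+…+δ^2 = 0.9600 < 1.9259.
So cooperation is not sustainable.

Yes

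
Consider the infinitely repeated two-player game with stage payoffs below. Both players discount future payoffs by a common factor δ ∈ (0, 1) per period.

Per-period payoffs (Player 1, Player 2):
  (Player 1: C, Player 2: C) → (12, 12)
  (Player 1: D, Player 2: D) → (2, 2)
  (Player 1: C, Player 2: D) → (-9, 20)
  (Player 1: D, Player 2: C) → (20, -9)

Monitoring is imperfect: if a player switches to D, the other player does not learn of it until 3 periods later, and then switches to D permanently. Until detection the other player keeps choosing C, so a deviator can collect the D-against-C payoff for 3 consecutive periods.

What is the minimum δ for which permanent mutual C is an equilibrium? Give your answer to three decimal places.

0.763

A deviator earns 20 for 3 periods, then 2 forever; cooperating earns 12 forever. Multiplying the IC by (1−δ):
12 ≥ 20(1−δ^3) + 2δ^3, so 18·δ^3 ≥ 8 and δ^3 ≥ 4/9.
δ ≥ (4/9)^(1/3) ≈ 0.763.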